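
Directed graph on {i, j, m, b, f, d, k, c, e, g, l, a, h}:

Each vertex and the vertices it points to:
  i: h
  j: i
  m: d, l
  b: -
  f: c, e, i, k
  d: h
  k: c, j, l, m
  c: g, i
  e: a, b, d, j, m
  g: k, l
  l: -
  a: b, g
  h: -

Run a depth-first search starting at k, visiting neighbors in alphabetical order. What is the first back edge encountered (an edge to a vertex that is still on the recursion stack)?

DFS from k (visiting neighbors in alphabetical order); mark gray on enter, black on exit:
k gray
  c gray
    g gray
      g→k: k is gray → back edge
First back edge: g → k.

g->k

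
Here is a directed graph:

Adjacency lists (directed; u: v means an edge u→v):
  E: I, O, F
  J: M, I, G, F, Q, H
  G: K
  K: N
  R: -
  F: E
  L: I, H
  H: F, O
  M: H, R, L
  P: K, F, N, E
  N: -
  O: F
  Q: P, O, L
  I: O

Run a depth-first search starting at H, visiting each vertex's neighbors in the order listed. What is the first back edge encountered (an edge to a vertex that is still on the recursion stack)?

DFS from H (visiting each vertex's neighbors in the order listed); mark gray on enter, black on exit:
H gray
  F gray
    E gray
      I gray
        O gray
          O→F: F is gray → back edge
First back edge: O → F.

O→F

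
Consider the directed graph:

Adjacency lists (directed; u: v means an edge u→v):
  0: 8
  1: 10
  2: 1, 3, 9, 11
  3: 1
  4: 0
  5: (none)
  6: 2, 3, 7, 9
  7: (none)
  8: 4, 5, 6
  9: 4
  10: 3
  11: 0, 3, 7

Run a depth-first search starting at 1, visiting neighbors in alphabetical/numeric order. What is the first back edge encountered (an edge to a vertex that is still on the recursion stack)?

DFS from 1 (visiting neighbors in alphabetical/numeric order); mark gray on enter, black on exit:
1 gray
  10 gray
    3 gray
      3→1: 1 is gray → back edge
First back edge: 3 → 1.

3->1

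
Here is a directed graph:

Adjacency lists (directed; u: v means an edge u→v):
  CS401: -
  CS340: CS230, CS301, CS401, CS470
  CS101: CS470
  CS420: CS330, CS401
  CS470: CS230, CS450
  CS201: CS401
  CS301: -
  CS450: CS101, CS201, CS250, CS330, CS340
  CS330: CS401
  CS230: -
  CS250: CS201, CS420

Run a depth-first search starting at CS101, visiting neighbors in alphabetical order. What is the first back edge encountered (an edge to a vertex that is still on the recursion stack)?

CS450->CS101

DFS from CS101 (visiting neighbors in alphabetical order); mark gray on enter, black on exit:
CS101 gray
  CS470 gray
    CS230 gray
    CS230 black
    CS450 gray
      CS450→CS101: CS101 is gray → back edge
First back edge: CS450 → CS101.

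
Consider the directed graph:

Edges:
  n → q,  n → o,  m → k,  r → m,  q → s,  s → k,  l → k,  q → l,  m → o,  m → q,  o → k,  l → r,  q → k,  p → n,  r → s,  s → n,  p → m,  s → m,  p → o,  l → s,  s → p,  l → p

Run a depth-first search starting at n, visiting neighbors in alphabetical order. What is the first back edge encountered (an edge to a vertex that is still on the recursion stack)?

m->q

DFS from n (visiting neighbors in alphabetical order); mark gray on enter, black on exit:
n gray
  o gray
    k gray
    k black
  o black
  q gray
    q→k: k black — skip
    l gray
      l→k: k black — skip
      p gray
        m gray
          m→k: k black — skip
          m→o: o black — skip
          m→q: q is gray → back edge
First back edge: m → q.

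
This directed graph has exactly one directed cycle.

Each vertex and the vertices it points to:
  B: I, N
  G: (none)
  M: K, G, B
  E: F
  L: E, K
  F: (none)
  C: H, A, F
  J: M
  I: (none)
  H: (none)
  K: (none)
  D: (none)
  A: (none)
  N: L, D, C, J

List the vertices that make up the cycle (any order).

DFS with gray/black marking from N:
N gray
  L gray
    E gray
      F gray
      F black
    E black
    K gray
    K black
  L black
  D gray
  D black
  C gray
    H gray
    H black
    A gray
    A black
    C→F: F black — skip
  C black
  J gray
    M gray
      M→K: K black — skip
      G gray
      G black
      B gray
        I gray
        I black
        B→N: N is gray → back edge
Back edge closes the cycle N → J → M → B → N; its vertices are {B, J, M, N}.

B, J, M, N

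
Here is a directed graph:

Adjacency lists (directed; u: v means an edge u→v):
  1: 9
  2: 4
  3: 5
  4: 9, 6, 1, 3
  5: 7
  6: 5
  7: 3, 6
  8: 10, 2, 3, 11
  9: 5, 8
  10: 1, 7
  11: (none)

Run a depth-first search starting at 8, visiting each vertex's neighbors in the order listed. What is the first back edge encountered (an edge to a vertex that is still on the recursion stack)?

DFS from 8 (visiting each vertex's neighbors in the order listed); mark gray on enter, black on exit:
8 gray
  10 gray
    1 gray
      9 gray
        5 gray
          7 gray
            3 gray
              3→5: 5 is gray → back edge
First back edge: 3 → 5.

3->5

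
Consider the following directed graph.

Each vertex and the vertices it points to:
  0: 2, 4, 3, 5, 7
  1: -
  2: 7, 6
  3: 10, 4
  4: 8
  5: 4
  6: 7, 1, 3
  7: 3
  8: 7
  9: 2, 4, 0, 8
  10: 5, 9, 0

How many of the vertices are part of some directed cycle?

A vertex is on a directed cycle iff it belongs to a strongly connected component of size ≥ 2 (or has a self-loop).
The vertices on cycles are {0, 2, 3, 4, 5, 6, 7, 8, 9, 10} — 10 in total.

10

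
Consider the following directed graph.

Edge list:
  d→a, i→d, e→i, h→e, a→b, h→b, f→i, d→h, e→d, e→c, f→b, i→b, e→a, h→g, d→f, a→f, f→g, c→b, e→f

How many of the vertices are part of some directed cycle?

6

A vertex is on a directed cycle iff it belongs to a strongly connected component of size ≥ 2 (or has a self-loop).
The vertices on cycles are {a, d, e, f, h, i} — 6 in total.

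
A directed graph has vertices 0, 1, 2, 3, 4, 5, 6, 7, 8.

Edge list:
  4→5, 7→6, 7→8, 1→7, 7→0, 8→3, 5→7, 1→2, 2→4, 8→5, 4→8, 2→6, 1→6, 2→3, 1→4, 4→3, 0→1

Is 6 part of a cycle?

6 lies on a cycle iff there is a path from 6 back to itself.
Exploring from 6, it never reaches itself; equivalently, its strongly connected component is a singleton.

No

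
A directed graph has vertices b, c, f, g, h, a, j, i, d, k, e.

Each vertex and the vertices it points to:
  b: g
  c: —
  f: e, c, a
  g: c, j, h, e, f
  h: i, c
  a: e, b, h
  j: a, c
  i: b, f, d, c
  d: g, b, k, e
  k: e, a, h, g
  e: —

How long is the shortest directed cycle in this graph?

4

For each vertex v, BFS finds the shortest path from v back to v.
The shortest such closed walk is i → d → k → h → i, length 4.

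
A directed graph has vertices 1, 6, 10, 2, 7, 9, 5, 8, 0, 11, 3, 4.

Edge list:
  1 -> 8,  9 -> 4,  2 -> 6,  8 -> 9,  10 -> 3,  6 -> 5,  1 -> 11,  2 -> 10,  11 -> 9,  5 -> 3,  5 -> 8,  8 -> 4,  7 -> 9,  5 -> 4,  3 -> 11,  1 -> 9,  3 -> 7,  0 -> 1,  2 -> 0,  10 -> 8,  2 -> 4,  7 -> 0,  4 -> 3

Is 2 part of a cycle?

2 lies on a cycle iff there is a path from 2 back to itself.
Exploring from 2, it never reaches itself; equivalently, its strongly connected component is a singleton.

No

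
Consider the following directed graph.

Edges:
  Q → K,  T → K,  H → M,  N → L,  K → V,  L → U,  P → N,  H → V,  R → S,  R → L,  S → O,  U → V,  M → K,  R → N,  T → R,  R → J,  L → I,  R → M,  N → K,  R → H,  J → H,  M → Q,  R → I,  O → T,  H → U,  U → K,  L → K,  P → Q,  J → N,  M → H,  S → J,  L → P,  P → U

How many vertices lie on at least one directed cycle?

9

A vertex is on a directed cycle iff it belongs to a strongly connected component of size ≥ 2 (or has a self-loop).
The vertices on cycles are {H, L, M, N, O, P, R, S, T} — 9 in total.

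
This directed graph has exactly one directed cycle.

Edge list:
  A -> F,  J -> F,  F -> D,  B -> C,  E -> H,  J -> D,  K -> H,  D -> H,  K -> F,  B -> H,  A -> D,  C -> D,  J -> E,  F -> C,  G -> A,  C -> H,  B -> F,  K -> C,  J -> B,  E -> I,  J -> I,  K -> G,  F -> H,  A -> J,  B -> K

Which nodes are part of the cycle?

A, B, G, J, K

DFS with gray/black marking from G:
G gray
  A gray
    J gray
      B gray
        H gray
        H black
        F gray
          F→H: H black — skip
          C gray
            C→H: H black — skip
            D gray
              D→H: H black — skip
            D black
          C black
          F→D: D black — skip
        F black
        K gray
          K→F: F black — skip
          K→H: H black — skip
          K→G: G is gray → back edge
Back edge closes the cycle G → A → J → B → K → G; its vertices are {A, B, G, J, K}.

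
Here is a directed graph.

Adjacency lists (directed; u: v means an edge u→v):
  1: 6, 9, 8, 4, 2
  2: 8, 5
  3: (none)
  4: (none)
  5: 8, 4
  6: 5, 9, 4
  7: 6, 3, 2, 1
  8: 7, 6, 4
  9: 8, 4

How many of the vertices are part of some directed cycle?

7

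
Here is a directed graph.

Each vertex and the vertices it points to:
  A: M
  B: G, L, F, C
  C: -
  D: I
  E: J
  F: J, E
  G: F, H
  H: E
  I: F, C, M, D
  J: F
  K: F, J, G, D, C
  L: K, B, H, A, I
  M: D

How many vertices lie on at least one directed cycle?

8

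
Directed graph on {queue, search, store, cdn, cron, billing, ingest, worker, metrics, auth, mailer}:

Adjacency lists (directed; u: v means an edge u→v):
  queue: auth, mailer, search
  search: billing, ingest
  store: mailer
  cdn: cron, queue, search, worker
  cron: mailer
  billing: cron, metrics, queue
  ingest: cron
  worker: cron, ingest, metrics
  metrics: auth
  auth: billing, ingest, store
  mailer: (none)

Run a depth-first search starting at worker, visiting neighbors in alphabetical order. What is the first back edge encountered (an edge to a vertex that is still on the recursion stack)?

billing→metrics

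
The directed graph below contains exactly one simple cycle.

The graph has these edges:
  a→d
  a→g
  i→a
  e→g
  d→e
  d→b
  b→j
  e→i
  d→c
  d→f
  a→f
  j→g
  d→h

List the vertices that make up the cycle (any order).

a, d, e, i

DFS with gray/black marking from d:
d gray
  c gray
  c black
  e gray
    i gray
      a gray
        f gray
        f black
        g gray
        g black
        a→d: d is gray → back edge
Back edge closes the cycle d → e → i → a → d; its vertices are {a, d, e, i}.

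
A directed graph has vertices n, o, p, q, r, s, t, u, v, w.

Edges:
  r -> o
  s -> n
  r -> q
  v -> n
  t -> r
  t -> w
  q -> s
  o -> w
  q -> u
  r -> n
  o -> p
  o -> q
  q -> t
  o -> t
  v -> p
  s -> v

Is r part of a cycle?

r is on a cycle iff r can reach itself via ≥1 edge.
r → q → t → r — yes.

Yes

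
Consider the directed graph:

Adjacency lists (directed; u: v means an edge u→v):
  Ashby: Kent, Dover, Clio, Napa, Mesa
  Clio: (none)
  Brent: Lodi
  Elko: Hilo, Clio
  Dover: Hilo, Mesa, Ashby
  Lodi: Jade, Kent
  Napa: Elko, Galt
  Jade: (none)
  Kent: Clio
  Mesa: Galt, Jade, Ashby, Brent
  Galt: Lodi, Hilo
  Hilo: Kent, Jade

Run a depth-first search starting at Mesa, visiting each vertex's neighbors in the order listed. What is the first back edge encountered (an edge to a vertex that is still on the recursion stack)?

Dover→Mesa

DFS from Mesa (visiting each vertex's neighbors in the order listed); mark gray on enter, black on exit:
Mesa gray
  Galt gray
    Lodi gray
      Jade gray
      Jade black
      Kent gray
        Clio gray
        Clio black
      Kent black
    Lodi black
    Hilo gray
      Hilo→Kent: Kent black — skip
      Hilo→Jade: Jade black — skip
    Hilo black
  Galt black
  Mesa→Jade: Jade black — skip
  Ashby gray
    Ashby→Kent: Kent black — skip
    Dover gray
      Dover→Hilo: Hilo black — skip
      Dover→Mesa: Mesa is gray → back edge
First back edge: Dover → Mesa.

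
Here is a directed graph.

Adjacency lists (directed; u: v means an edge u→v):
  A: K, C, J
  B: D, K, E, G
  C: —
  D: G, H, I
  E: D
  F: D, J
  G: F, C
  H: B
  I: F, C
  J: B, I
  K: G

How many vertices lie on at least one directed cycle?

A vertex is on a directed cycle iff it belongs to a strongly connected component of size ≥ 2 (or has a self-loop).
The vertices on cycles are {B, D, E, F, G, H, I, J, K} — 9 in total.

9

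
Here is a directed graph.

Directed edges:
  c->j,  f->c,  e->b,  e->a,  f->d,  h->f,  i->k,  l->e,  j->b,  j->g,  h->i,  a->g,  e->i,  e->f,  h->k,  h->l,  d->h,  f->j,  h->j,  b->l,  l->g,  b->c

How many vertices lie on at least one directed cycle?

8

A vertex is on a directed cycle iff it belongs to a strongly connected component of size ≥ 2 (or has a self-loop).
The vertices on cycles are {b, c, d, e, f, h, j, l} — 8 in total.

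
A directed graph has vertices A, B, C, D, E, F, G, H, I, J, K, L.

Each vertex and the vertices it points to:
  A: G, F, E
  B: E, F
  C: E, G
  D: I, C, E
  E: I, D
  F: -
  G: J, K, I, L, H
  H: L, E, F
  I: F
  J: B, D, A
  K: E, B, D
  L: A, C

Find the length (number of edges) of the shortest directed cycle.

For each vertex v, BFS finds the shortest path from v back to v.
The shortest such closed walk is D → E → D, length 2.

2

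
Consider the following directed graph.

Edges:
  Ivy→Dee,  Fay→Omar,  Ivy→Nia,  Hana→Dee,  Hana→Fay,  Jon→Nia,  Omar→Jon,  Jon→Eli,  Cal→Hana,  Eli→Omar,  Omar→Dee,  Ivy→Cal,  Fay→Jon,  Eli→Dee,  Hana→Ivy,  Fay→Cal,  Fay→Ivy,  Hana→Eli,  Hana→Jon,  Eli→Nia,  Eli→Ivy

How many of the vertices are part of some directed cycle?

A vertex is on a directed cycle iff it belongs to a strongly connected component of size ≥ 2 (or has a self-loop).
The vertices on cycles are {Cal, Eli, Fay, Ivy, Jon, Hana, Omar} — 7 in total.

7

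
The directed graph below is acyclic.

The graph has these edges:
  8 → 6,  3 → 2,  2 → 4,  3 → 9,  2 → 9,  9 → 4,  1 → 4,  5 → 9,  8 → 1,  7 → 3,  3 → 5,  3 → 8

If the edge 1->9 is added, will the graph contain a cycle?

No

Adding 1→9 creates a cycle iff 9 can already reach 1.
Explore from 9: no path reaches 1. The graph stays acyclic.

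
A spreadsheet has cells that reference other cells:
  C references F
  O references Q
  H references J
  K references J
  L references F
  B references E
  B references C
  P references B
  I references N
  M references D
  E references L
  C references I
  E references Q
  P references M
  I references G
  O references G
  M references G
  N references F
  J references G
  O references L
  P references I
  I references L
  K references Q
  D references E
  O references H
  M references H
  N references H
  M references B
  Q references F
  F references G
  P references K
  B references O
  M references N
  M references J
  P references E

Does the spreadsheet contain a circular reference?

DFS with white/gray/black marking, starting from I:
I gray
  G gray
  G black
  N gray
    F gray
      F→G: G black — skip
    F black
    H gray
      J gray
        J→G: G black — skip
      J black
    H black
  N black
  L gray
    L→F: F black — skip
  L black
I black
E gray
  Q gray
    Q→F: F black — skip
  Q black
  E→L: L black — skip
E black
C gray
  C→F: F black — skip
  C→I: I black — skip
C black
O gray
  O→L: L black — skip
  O→H: H black — skip
  O→Q: Q black — skip
  O→G: G black — skip
O black
B gray
  B→O: O black — skip
  B→C: C black — skip
  B→E: E black — skip
B black
D gray
  D→E: E black — skip
D black
M gray
  M→H: H black — skip
  M→D: D black — skip
  M→B: B black — skip
  M→J: J black — skip
  M→N: N black — skip
  M→G: G black — skip
M black
P gray
  P→E: E black — skip
  K gray
    K→J: J black — skip
    K→Q: Q black — skip
  K black
  P→B: B black — skip
  P→M: M black — skip
  P→I: I black — skip
P black
Every edge goes to a white or black vertex — no back edge, so the graph is acyclic.

No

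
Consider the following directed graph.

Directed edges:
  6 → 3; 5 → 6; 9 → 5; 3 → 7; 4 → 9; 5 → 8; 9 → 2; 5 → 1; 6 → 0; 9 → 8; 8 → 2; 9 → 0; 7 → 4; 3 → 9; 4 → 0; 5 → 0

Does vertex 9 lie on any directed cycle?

Yes

9 is on a cycle iff 9 can reach itself via ≥1 edge.
9 → 5 → 6 → 3 → 9 — yes.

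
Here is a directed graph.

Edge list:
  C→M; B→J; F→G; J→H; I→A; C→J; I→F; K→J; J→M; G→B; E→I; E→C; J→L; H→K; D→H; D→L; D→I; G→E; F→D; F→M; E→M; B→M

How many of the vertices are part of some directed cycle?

8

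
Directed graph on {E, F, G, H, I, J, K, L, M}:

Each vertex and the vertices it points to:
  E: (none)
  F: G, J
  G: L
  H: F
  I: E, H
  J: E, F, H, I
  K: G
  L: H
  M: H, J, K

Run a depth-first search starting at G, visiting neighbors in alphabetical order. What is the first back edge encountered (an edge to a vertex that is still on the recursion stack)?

F->G

DFS from G (visiting neighbors in alphabetical order); mark gray on enter, black on exit:
G gray
  L gray
    H gray
      F gray
        F→G: G is gray → back edge
First back edge: F → G.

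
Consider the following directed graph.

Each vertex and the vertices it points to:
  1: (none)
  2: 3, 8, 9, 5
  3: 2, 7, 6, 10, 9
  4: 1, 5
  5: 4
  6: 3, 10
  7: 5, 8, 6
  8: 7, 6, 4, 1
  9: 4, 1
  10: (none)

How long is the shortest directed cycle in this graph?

2

For each vertex v, BFS finds the shortest path from v back to v.
The shortest such closed walk is 3 → 6 → 3, length 2.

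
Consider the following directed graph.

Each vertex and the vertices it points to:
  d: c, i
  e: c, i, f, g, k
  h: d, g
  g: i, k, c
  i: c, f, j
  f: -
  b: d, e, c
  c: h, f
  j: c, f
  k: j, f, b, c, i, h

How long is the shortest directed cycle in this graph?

3

For each vertex v, BFS finds the shortest path from v back to v.
The shortest such closed walk is k → h → g → k, length 3.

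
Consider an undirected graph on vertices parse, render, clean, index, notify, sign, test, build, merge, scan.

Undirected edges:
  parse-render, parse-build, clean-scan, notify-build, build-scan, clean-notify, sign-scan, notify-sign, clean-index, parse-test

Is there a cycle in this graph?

Yes

DFS, tracking each vertex's parent; an edge to a visited non-parent vertex closes a cycle.
Start from render:
visit render (parent –)
  visit parse (parent render)
    visit test (parent parse)
      test–parse: parent, skip
    parse–render: parent, skip
    visit build (parent parse)
      build–parse: parent, skip
      visit scan (parent build)
        scan–build: parent, skip
        visit clean (parent scan)
          clean–scan: parent, skip
          visit notify (parent clean)
            visit sign (parent notify)
              sign–scan: scan visited and ≠ parent → cycle
Cycle: scan – clean – notify – sign – scan.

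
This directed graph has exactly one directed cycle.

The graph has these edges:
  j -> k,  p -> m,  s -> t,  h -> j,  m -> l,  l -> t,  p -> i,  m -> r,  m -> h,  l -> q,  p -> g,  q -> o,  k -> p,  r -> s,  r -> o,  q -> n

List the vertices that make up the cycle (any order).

DFS with gray/black marking from p:
p gray
  i gray
  i black
  m gray
    l gray
      t gray
      t black
      q gray
        o gray
        o black
        n gray
        n black
      q black
    l black
    r gray
      r→o: o black — skip
      s gray
        s→t: t black — skip
      s black
    r black
    h gray
      j gray
        k gray
          k→p: p is gray → back edge
Back edge closes the cycle p → m → h → j → k → p; its vertices are {h, j, k, m, p}.

h, j, k, m, p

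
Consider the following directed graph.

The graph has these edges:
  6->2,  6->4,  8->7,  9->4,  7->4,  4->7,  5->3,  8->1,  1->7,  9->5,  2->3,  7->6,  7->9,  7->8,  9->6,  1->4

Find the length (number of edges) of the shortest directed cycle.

2

For each vertex v, BFS finds the shortest path from v back to v.
The shortest such closed walk is 7 → 4 → 7, length 2.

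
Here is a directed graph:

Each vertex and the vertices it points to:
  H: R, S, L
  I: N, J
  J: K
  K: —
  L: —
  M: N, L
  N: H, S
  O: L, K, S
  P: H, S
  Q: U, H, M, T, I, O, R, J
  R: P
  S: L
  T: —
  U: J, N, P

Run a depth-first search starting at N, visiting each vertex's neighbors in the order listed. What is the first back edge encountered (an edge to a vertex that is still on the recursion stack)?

DFS from N (visiting each vertex's neighbors in the order listed); mark gray on enter, black on exit:
N gray
  H gray
    R gray
      P gray
        P→H: H is gray → back edge
First back edge: P → H.

P->H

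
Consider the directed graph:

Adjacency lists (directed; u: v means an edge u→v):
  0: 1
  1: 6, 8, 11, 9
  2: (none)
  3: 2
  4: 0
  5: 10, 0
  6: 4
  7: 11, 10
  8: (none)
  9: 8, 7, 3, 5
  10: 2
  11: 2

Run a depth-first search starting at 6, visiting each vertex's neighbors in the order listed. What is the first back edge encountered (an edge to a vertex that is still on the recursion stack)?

1→6

DFS from 6 (visiting each vertex's neighbors in the order listed); mark gray on enter, black on exit:
6 gray
  4 gray
    0 gray
      1 gray
        1→6: 6 is gray → back edge
First back edge: 1 → 6.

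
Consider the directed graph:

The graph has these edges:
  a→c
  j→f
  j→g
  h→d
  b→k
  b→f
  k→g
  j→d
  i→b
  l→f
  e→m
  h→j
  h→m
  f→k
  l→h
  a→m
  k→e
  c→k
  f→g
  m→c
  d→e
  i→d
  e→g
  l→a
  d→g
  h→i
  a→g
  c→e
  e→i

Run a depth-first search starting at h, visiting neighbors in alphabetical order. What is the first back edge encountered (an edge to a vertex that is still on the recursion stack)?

k→e

DFS from h (visiting neighbors in alphabetical order); mark gray on enter, black on exit:
h gray
  d gray
    e gray
      g gray
      g black
      i gray
        b gray
          f gray
            f→g: g black — skip
            k gray
              k→e: e is gray → back edge
First back edge: k → e.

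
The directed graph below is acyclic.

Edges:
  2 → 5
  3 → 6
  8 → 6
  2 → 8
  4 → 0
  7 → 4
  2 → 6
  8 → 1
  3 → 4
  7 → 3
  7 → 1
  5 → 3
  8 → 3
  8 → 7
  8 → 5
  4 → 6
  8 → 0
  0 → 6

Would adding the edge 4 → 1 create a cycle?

Adding 4→1 creates a cycle iff 1 can already reach 4.
Explore from 1: no path reaches 4. The graph stays acyclic.

No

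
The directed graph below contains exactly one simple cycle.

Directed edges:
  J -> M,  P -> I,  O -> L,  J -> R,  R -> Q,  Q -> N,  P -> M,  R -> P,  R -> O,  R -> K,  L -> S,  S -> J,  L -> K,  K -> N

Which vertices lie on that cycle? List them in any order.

DFS with gray/black marking from R:
R gray
  P gray
    I gray
    I black
    M gray
    M black
  P black
  Q gray
    N gray
    N black
  Q black
  O gray
    L gray
      K gray
        K→N: N black — skip
      K black
      S gray
        J gray
          J→M: M black — skip
          J→R: R is gray → back edge
Back edge closes the cycle R → O → L → S → J → R; its vertices are {J, L, O, R, S}.

J, L, O, R, S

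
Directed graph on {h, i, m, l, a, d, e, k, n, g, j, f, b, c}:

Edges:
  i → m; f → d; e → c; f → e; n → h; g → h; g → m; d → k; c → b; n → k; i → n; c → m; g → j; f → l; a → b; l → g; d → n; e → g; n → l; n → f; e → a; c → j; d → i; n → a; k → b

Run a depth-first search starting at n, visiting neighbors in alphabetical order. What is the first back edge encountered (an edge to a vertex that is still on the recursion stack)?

DFS from n (visiting neighbors in alphabetical order); mark gray on enter, black on exit:
n gray
  a gray
    b gray
    b black
  a black
  f gray
    d gray
      i gray
        m gray
        m black
        i→n: n is gray → back edge
First back edge: i → n.

i->n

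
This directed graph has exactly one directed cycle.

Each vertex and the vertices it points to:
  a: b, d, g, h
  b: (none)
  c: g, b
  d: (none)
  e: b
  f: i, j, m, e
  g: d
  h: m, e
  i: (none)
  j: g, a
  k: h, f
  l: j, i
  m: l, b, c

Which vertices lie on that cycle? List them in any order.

a, h, j, l, m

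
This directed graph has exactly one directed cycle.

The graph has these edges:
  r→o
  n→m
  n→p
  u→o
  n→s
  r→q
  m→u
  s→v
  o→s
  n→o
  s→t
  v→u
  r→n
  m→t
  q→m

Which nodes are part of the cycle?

o, s, u, v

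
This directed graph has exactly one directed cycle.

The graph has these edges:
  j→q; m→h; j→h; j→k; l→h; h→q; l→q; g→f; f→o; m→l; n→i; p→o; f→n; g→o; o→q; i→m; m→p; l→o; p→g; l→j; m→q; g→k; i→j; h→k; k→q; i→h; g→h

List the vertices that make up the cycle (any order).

f, g, i, m, n, p

DFS with gray/black marking from i:
i gray
  j gray
    k gray
      q gray
      q black
    k black
    j→q: q black — skip
    h gray
      h→q: q black — skip
      h→k: k black — skip
    h black
  j black
  i→h: h black — skip
  m gray
    m→h: h black — skip
    l gray
      l→h: h black — skip
      o gray
        o→q: q black — skip
      o black
      l→j: j black — skip
      l→q: q black — skip
    l black
    m→q: q black — skip
    p gray
      g gray
        g→h: h black — skip
        f gray
          n gray
            n→i: i is gray → back edge
Back edge closes the cycle i → m → p → g → f → n → i; its vertices are {f, g, i, m, n, p}.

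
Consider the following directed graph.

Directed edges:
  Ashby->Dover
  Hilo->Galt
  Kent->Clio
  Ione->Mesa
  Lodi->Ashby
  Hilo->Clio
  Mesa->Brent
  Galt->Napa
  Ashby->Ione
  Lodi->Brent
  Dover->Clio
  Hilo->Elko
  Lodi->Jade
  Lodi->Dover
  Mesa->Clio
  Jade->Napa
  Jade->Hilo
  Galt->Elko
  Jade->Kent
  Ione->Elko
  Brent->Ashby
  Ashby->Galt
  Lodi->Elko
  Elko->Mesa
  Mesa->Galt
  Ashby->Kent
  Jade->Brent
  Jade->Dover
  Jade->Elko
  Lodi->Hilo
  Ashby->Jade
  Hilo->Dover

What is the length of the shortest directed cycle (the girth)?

3

For each vertex v, BFS finds the shortest path from v back to v.
The shortest such closed walk is Ashby → Jade → Brent → Ashby, length 3.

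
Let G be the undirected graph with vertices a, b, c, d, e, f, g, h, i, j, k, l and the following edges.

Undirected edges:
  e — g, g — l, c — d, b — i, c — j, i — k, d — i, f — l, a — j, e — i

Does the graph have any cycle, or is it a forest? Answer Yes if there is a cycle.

No

DFS, tracking each vertex's parent; an edge to a visited non-parent vertex closes a cycle.
Start from e:
visit e (parent –)
  visit i (parent e)
    i–e: parent, skip
    visit k (parent i)
      k–i: parent, skip
    visit b (parent i)
      b–i: parent, skip
    visit d (parent i)
      visit c (parent d)
        c–d: parent, skip
        visit j (parent c)
          visit a (parent j)
            a–j: parent, skip
          j–c: parent, skip
      d–i: parent, skip
  visit g (parent e)
    g–e: parent, skip
    visit l (parent g)
      visit f (parent l)
        f–l: parent, skip
      l–g: parent, skip
visit h (parent –)
No non-parent visited neighbor found — the graph is a forest.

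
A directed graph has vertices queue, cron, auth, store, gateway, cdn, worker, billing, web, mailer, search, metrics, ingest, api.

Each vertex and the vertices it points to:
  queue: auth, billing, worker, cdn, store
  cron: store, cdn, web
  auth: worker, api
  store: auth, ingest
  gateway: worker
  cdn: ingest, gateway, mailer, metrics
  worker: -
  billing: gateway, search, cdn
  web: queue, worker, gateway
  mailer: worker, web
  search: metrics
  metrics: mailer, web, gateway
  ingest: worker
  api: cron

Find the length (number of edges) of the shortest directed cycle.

For each vertex v, BFS finds the shortest path from v back to v.
The shortest such closed walk is queue → cdn → mailer → web → queue, length 4.

4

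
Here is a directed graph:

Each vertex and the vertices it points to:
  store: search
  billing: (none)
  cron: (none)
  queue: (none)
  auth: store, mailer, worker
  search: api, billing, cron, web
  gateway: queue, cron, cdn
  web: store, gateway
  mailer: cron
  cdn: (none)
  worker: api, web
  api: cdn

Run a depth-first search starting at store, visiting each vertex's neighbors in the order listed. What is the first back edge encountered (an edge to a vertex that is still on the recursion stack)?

web→store

DFS from store (visiting each vertex's neighbors in the order listed); mark gray on enter, black on exit:
store gray
  search gray
    api gray
      cdn gray
      cdn black
    api black
    billing gray
    billing black
    cron gray
    cron black
    web gray
      web→store: store is gray → back edge
First back edge: web → store.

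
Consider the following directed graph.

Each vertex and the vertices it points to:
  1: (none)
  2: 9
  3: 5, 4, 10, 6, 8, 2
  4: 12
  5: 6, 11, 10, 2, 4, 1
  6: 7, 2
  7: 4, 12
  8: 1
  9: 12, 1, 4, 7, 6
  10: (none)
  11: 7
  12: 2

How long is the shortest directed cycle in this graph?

For each vertex v, BFS finds the shortest path from v back to v.
The shortest such closed walk is 2 → 9 → 12 → 2, length 3.

3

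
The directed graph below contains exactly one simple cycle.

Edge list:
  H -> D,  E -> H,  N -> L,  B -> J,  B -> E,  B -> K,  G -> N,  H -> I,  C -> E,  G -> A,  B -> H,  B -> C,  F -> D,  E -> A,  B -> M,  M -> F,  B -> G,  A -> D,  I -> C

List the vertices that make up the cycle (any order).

C, E, H, I

DFS with gray/black marking from E:
E gray
  A gray
    D gray
    D black
  A black
  H gray
    H→D: D black — skip
    I gray
      C gray
        C→E: E is gray → back edge
Back edge closes the cycle E → H → I → C → E; its vertices are {C, E, H, I}.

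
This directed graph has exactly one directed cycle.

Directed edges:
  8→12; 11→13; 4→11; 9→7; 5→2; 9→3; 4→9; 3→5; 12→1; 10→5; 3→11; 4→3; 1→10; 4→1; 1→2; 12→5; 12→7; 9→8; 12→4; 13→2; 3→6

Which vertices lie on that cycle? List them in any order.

DFS with gray/black marking from 12:
12 gray
  1 gray
    10 gray
      5 gray
        2 gray
        2 black
      5 black
    10 black
    1→2: 2 black — skip
  1 black
  12→5: 5 black — skip
  7 gray
  7 black
  4 gray
    9 gray
      9→7: 7 black — skip
      3 gray
        11 gray
          13 gray
            13→2: 2 black — skip
          13 black
        11 black
        3→5: 5 black — skip
        6 gray
        6 black
      3 black
      8 gray
        8→12: 12 is gray → back edge
Back edge closes the cycle 12 → 4 → 9 → 8 → 12; its vertices are {4, 8, 9, 12}.

4, 8, 9, 12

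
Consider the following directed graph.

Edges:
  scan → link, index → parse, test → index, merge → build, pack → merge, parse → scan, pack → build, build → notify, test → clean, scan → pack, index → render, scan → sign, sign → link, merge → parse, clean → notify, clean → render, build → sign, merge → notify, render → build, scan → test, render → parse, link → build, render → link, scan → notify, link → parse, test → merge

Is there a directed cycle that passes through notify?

notify lies on a cycle iff there is a path from notify back to itself.
Exploring from notify, it never reaches itself; equivalently, its strongly connected component is a singleton.

No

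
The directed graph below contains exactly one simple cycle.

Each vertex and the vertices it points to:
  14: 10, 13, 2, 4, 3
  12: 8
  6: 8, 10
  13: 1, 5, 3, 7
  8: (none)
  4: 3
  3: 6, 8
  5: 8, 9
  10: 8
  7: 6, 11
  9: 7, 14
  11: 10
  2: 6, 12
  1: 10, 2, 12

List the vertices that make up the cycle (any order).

5, 9, 13, 14

DFS with gray/black marking from 13:
13 gray
  1 gray
    10 gray
      8 gray
      8 black
    10 black
    2 gray
      6 gray
        6→8: 8 black — skip
        6→10: 10 black — skip
      6 black
      12 gray
        12→8: 8 black — skip
      12 black
    2 black
    1→12: 12 black — skip
  1 black
  5 gray
    5→8: 8 black — skip
    9 gray
      7 gray
        7→6: 6 black — skip
        11 gray
          11→10: 10 black — skip
        11 black
      7 black
      14 gray
        14→10: 10 black — skip
        14→13: 13 is gray → back edge
Back edge closes the cycle 13 → 5 → 9 → 14 → 13; its vertices are {5, 9, 13, 14}.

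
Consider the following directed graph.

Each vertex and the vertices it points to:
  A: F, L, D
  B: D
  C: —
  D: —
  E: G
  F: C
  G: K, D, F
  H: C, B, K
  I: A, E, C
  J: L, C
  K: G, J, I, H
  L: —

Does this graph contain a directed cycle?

Yes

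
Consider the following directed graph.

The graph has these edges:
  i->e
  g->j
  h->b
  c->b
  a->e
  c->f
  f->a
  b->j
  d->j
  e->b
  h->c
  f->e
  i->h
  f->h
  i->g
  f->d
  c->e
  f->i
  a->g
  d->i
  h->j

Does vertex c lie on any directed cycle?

Yes

c is on a cycle iff c can reach itself via ≥1 edge.
c → f → h → c — yes.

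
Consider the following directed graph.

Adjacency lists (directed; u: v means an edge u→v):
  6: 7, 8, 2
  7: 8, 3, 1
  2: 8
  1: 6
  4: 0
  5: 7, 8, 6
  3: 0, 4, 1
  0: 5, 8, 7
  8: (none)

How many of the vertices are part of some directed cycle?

A vertex is on a directed cycle iff it belongs to a strongly connected component of size ≥ 2 (or has a self-loop).
The vertices on cycles are {0, 1, 3, 4, 5, 6, 7} — 7 in total.

7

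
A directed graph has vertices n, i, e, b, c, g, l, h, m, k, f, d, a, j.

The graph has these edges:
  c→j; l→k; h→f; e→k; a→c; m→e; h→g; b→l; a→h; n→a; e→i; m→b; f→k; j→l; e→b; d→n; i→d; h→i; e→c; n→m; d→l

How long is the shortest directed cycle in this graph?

For each vertex v, BFS finds the shortest path from v back to v.
The shortest such closed walk is n → a → h → i → d → n, length 5.

5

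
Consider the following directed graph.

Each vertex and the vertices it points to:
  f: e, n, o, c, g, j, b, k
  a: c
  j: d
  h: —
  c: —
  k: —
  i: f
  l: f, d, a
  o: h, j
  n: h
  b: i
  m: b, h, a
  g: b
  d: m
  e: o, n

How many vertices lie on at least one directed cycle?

A vertex is on a directed cycle iff it belongs to a strongly connected component of size ≥ 2 (or has a self-loop).
The vertices on cycles are {b, d, e, f, g, i, j, m, o} — 9 in total.

9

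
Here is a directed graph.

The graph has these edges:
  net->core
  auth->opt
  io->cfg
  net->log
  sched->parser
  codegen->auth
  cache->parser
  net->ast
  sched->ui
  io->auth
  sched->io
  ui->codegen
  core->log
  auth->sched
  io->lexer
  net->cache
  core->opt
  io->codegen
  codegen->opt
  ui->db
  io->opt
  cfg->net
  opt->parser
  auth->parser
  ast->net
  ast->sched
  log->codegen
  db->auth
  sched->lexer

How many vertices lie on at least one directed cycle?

A vertex is on a directed cycle iff it belongs to a strongly connected component of size ≥ 2 (or has a self-loop).
The vertices on cycles are {db, io, ui, ast, cfg, log, net, auth, core, sched, codegen} — 11 in total.

11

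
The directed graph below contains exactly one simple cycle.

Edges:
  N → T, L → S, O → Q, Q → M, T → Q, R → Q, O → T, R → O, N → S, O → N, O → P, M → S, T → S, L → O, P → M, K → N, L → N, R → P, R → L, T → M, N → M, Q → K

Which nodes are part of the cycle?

K, N, Q, T

DFS with gray/black marking from Q:
Q gray
  M gray
    S gray
    S black
  M black
  K gray
    N gray
      T gray
        T→S: S black — skip
        T→M: M black — skip
        T→Q: Q is gray → back edge
Back edge closes the cycle Q → K → N → T → Q; its vertices are {K, N, Q, T}.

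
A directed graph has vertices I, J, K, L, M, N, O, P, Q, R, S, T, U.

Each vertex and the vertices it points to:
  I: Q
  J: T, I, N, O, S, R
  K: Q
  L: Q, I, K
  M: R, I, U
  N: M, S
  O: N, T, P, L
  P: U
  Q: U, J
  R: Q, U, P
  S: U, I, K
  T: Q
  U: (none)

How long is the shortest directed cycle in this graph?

For each vertex v, BFS finds the shortest path from v back to v.
The shortest such closed walk is J → I → Q → J, length 3.

3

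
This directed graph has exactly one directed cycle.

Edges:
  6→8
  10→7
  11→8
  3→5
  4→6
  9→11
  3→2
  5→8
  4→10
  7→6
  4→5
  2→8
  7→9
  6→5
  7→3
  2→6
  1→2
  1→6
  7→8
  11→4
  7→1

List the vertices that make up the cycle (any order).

DFS with gray/black marking from 10:
10 gray
  7 gray
    9 gray
      11 gray
        4 gray
          6 gray
            8 gray
            8 black
            5 gray
              5→8: 8 black — skip
            5 black
          6 black
          4→10: 10 is gray → back edge
Back edge closes the cycle 10 → 7 → 9 → 11 → 4 → 10; its vertices are {4, 7, 9, 10, 11}.

4, 7, 9, 10, 11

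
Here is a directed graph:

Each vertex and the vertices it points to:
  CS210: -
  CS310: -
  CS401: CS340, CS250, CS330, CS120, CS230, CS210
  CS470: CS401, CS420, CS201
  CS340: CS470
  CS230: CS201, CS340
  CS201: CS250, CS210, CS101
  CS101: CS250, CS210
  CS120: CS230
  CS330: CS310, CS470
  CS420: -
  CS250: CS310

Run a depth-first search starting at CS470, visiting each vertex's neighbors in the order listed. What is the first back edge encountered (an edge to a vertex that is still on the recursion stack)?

DFS from CS470 (visiting each vertex's neighbors in the order listed); mark gray on enter, black on exit:
CS470 gray
  CS401 gray
    CS340 gray
      CS340→CS470: CS470 is gray → back edge
First back edge: CS340 → CS470.

CS340→CS470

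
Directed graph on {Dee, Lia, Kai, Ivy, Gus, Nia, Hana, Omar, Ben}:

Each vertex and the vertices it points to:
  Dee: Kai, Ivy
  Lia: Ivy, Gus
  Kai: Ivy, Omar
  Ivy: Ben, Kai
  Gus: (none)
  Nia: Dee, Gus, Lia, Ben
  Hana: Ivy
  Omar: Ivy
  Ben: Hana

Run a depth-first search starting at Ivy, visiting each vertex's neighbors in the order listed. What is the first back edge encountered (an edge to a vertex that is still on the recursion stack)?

DFS from Ivy (visiting each vertex's neighbors in the order listed); mark gray on enter, black on exit:
Ivy gray
  Ben gray
    Hana gray
      Hana→Ivy: Ivy is gray → back edge
First back edge: Hana → Ivy.

Hana->Ivy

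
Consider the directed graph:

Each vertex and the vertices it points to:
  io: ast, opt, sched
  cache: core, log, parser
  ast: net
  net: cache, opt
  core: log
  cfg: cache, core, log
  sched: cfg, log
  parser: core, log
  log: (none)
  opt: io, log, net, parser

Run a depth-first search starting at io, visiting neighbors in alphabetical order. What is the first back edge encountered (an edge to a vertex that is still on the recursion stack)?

opt→io

DFS from io (visiting neighbors in alphabetical order); mark gray on enter, black on exit:
io gray
  ast gray
    net gray
      cache gray
        core gray
          log gray
          log black
        core black
        cache→log: log black — skip
        parser gray
          parser→core: core black — skip
          parser→log: log black — skip
        parser black
      cache black
      opt gray
        opt→io: io is gray → back edge
First back edge: opt → io.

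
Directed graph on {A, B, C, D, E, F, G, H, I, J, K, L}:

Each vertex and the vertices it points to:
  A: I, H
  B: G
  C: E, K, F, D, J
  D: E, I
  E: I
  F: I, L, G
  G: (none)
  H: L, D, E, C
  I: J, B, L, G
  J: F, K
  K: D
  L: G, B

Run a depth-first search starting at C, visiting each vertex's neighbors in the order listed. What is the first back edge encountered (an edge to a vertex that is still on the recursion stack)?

F->I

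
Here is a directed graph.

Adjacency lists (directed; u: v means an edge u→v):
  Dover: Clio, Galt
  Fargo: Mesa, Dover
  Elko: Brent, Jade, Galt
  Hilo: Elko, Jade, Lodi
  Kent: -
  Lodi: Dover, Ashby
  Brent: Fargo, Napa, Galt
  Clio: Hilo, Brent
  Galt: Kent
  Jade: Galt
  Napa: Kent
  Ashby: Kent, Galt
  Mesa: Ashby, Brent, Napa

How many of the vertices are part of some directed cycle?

8

A vertex is on a directed cycle iff it belongs to a strongly connected component of size ≥ 2 (or has a self-loop).
The vertices on cycles are {Clio, Elko, Hilo, Lodi, Mesa, Brent, Dover, Fargo} — 8 in total.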